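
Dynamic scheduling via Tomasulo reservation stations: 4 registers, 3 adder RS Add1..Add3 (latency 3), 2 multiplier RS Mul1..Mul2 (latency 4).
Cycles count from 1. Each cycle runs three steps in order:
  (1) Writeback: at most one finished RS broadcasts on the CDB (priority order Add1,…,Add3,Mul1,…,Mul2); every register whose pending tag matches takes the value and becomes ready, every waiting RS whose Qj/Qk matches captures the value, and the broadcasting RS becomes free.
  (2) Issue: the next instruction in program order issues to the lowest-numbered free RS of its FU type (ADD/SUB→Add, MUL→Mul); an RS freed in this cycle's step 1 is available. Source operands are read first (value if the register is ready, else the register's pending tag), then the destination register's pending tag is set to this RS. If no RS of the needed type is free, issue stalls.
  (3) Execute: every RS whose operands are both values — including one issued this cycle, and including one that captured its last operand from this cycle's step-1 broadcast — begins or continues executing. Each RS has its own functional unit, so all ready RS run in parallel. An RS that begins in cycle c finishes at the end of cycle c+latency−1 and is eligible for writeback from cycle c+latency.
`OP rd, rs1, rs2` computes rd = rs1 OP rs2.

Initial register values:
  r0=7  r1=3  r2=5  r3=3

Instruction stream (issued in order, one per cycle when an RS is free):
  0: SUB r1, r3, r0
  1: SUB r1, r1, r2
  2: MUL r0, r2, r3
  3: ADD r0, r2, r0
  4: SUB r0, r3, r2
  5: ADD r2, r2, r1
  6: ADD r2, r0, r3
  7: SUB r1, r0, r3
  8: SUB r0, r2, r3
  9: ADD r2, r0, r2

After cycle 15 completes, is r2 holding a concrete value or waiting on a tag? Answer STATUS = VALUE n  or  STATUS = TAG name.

cycle 1: issue SUB r1<-Add1 // r0:7,r1:Add1,r2:5,r3:3
cycle 2: issue SUB r1<-Add2 // r0:7,r1:Add2,r2:5,r3:3
cycle 3: issue MUL r0<-Mul1 // r0:Mul1,r1:Add2,r2:5,r3:3
cycle 4: CDB Add1=-4; issue ADD r0<-Add1 // r0:Add1,r1:Add2,r2:5,r3:3
cycle 5: issue SUB r0<-Add3 // r0:Add3,r1:Add2,r2:5,r3:3
cycle 6: stall // r0:Add3,r1:Add2,r2:5,r3:3
cycle 7: CDB Add2=-9; issue ADD r2<-Add2 // r0:Add3,r1:-9,r2:Add2,r3:3
cycle 8: CDB Add3=-2; issue ADD r2<-Add3 // r0:-2,r1:-9,r2:Add3,r3:3
cycle 9: CDB Mul1=15; stall // r0:-2,r1:-9,r2:Add3,r3:3
cycle 10: CDB Add2=-4; issue SUB r1<-Add2 // r0:-2,r1:Add2,r2:Add3,r3:3
cycle 11: CDB Add3=1; issue SUB r0<-Add3 // r0:Add3,r1:Add2,r2:1,r3:3
cycle 12: CDB Add1=20; issue ADD r2<-Add1 // r0:Add3,r1:Add2,r2:Add1,r3:3
cycle 13: CDB Add2=-5 // r0:Add3,r1:-5,r2:Add1,r3:3
cycle 14: CDB Add3=-2 // r0:-2,r1:-5,r2:Add1,r3:3
cycle 15: - // r0:-2,r1:-5,r2:Add1,r3:3

STATUS = TAG Add1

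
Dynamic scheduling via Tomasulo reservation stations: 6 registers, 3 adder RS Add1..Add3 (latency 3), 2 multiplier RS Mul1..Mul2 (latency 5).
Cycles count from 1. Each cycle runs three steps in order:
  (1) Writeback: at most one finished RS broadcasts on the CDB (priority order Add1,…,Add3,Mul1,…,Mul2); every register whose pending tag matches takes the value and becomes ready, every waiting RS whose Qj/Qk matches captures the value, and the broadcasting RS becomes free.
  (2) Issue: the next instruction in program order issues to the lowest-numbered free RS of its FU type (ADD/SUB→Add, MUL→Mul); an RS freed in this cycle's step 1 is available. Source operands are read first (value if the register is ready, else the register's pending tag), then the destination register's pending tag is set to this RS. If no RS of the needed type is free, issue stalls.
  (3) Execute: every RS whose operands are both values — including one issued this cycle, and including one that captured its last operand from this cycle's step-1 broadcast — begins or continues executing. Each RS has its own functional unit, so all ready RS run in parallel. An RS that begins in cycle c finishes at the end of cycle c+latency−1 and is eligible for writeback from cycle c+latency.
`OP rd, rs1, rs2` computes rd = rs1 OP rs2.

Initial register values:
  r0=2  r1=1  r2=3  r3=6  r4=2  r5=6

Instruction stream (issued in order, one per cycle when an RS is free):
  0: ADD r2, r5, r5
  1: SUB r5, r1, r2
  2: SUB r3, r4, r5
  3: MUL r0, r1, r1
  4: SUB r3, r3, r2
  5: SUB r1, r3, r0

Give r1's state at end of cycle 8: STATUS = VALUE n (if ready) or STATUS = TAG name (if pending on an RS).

  c1: issue ADD r2<-Add1  regs: r0:2,r1:1,r2:Add1,r3:6,r4:2,r5:6
  c2: issue SUB r5<-Add2  regs: r0:2,r1:1,r2:Add1,r3:6,r4:2,r5:Add2
  c3: issue SUB r3<-Add3  regs: r0:2,r1:1,r2:Add1,r3:Add3,r4:2,r5:Add2
  c4: CDB Add1=12; issue MUL r0<-Mul1  regs: r0:Mul1,r1:1,r2:12,r3:Add3,r4:2,r5:Add2
  c5: issue SUB r3<-Add1  regs: r0:Mul1,r1:1,r2:12,r3:Add1,r4:2,r5:Add2
  c6: stall  regs: r0:Mul1,r1:1,r2:12,r3:Add1,r4:2,r5:Add2
  c7: CDB Add2=-11; issue SUB r1<-Add2  regs: r0:Mul1,r1:Add2,r2:12,r3:Add1,r4:2,r5:-11
  c8: -  regs: r0:Mul1,r1:Add2,r2:12,r3:Add1,r4:2,r5:-11

STATUS = TAG Add2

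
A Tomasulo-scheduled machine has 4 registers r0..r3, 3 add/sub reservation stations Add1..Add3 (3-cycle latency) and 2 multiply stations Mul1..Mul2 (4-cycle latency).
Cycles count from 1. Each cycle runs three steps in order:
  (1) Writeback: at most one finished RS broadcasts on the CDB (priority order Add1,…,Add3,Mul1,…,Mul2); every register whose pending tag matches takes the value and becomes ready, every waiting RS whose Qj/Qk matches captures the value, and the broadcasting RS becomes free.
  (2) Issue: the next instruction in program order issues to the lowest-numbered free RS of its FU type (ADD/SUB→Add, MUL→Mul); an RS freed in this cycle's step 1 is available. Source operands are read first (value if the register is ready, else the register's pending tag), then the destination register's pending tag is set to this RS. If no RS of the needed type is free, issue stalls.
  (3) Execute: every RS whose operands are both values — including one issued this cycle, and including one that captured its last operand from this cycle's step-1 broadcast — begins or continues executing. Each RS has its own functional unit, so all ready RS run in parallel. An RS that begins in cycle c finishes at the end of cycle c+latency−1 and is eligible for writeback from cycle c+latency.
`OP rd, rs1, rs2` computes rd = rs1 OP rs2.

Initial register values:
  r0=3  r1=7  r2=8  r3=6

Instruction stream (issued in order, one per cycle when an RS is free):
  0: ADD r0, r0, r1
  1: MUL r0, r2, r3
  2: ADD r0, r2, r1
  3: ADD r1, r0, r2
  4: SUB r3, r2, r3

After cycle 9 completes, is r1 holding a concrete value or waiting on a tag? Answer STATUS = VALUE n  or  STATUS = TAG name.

cycle 1: issue ADD r0<-Add1 // r0:Add1,r1:7,r2:8,r3:6
cycle 2: issue MUL r0<-Mul1 // r0:Mul1,r1:7,r2:8,r3:6
cycle 3: issue ADD r0<-Add2 // r0:Add2,r1:7,r2:8,r3:6
cycle 4: CDB Add1=10; issue ADD r1<-Add1 // r0:Add2,r1:Add1,r2:8,r3:6
cycle 5: issue SUB r3<-Add3 // r0:Add2,r1:Add1,r2:8,r3:Add3
cycle 6: CDB Add2=15 // r0:15,r1:Add1,r2:8,r3:Add3
cycle 7: CDB Mul1=48 // r0:15,r1:Add1,r2:8,r3:Add3
cycle 8: CDB Add3=2 // r0:15,r1:Add1,r2:8,r3:2
cycle 9: CDB Add1=23 // r0:15,r1:23,r2:8,r3:2

STATUS = VALUE 23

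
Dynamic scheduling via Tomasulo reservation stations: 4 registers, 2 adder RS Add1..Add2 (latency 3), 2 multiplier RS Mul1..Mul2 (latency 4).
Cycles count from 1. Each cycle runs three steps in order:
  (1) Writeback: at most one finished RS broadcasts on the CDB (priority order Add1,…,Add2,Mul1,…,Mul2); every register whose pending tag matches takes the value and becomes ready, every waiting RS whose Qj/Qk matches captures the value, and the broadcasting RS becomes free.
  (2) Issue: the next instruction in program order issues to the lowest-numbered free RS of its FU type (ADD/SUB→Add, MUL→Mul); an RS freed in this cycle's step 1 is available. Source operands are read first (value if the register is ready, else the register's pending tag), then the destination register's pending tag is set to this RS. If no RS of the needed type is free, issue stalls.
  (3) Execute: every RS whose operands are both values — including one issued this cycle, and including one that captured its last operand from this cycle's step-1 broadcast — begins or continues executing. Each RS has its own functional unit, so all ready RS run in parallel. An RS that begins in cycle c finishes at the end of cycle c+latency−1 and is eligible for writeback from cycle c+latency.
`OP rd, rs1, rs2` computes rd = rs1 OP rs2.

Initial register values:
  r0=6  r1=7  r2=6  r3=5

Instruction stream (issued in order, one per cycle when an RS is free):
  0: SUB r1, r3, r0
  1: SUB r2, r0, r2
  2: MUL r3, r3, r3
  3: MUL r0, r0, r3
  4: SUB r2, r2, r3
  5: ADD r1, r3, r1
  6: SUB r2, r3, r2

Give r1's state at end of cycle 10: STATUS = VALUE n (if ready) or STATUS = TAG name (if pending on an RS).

c1: issue SUB r1<-Add1 | r0:6,r1:Add1,r2:6,r3:5
c2: issue SUB r2<-Add2 | r0:6,r1:Add1,r2:Add2,r3:5
c3: issue MUL r3<-Mul1 | r0:6,r1:Add1,r2:Add2,r3:Mul1
c4: CDB Add1=-1; issue MUL r0<-Mul2 | r0:Mul2,r1:-1,r2:Add2,r3:Mul1
c5: CDB Add2=0; issue SUB r2<-Add1 | r0:Mul2,r1:-1,r2:Add1,r3:Mul1
c6: issue ADD r1<-Add2 | r0:Mul2,r1:Add2,r2:Add1,r3:Mul1
c7: CDB Mul1=25; stall | r0:Mul2,r1:Add2,r2:Add1,r3:25
c8: stall | r0:Mul2,r1:Add2,r2:Add1,r3:25
c9: stall | r0:Mul2,r1:Add2,r2:Add1,r3:25
c10: CDB Add1=-25; issue SUB r2<-Add1 | r0:Mul2,r1:Add2,r2:Add1,r3:25

STATUS = TAG Add2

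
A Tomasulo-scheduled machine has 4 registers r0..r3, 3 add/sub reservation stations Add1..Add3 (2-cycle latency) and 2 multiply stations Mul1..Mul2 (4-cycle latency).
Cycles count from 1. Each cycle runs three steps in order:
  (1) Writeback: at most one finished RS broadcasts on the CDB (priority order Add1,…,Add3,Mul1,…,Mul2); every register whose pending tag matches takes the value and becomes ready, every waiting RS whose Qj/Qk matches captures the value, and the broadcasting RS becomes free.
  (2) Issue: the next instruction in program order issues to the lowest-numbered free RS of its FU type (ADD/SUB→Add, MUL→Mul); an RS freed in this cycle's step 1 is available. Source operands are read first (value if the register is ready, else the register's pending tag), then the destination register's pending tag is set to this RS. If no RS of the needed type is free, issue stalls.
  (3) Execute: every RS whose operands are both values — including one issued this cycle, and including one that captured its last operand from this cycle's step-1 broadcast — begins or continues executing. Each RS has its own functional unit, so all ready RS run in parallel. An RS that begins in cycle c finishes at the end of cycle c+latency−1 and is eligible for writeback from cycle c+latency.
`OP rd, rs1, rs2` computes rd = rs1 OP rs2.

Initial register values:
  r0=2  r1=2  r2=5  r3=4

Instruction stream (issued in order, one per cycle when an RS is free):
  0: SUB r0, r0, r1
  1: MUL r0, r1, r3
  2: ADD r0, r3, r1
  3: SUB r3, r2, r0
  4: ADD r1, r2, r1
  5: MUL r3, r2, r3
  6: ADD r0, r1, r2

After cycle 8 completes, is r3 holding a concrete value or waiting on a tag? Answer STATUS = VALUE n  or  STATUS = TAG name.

cycle 1: issue SUB r0<-Add1 // r0:Add1,r1:2,r2:5,r3:4
cycle 2: issue MUL r0<-Mul1 // r0:Mul1,r1:2,r2:5,r3:4
cycle 3: CDB Add1=0; issue ADD r0<-Add1 // r0:Add1,r1:2,r2:5,r3:4
cycle 4: issue SUB r3<-Add2 // r0:Add1,r1:2,r2:5,r3:Add2
cycle 5: CDB Add1=6; issue ADD r1<-Add1 // r0:6,r1:Add1,r2:5,r3:Add2
cycle 6: CDB Mul1=8; issue MUL r3<-Mul1 // r0:6,r1:Add1,r2:5,r3:Mul1
cycle 7: CDB Add1=7; issue ADD r0<-Add1 // r0:Add1,r1:7,r2:5,r3:Mul1
cycle 8: CDB Add2=-1 // r0:Add1,r1:7,r2:5,r3:Mul1

STATUS = TAG Mul1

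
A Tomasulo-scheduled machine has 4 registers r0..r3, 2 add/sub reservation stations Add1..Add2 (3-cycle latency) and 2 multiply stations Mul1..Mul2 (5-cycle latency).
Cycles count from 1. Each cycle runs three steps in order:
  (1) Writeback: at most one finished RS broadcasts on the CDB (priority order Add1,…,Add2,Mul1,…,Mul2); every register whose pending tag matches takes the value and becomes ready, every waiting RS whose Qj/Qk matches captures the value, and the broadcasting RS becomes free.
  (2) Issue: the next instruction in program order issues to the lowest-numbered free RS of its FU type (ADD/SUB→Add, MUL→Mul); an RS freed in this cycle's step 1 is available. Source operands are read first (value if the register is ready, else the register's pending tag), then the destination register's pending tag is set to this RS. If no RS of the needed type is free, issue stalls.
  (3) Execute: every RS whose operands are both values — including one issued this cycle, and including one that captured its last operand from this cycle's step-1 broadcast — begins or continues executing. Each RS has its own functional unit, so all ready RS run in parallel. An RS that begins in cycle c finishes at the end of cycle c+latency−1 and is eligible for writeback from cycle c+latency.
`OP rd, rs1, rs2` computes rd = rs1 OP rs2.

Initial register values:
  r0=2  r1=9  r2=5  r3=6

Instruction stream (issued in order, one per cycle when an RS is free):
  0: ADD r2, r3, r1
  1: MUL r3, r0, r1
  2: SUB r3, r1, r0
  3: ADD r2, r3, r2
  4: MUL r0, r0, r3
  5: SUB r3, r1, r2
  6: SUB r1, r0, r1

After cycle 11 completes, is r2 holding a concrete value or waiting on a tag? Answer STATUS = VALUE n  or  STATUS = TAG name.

cycle 1: issue ADD r2<-Add1 // r0:2,r1:9,r2:Add1,r3:6
cycle 2: issue MUL r3<-Mul1 // r0:2,r1:9,r2:Add1,r3:Mul1
cycle 3: issue SUB r3<-Add2 // r0:2,r1:9,r2:Add1,r3:Add2
cycle 4: CDB Add1=15; issue ADD r2<-Add1 // r0:2,r1:9,r2:Add1,r3:Add2
cycle 5: issue MUL r0<-Mul2 // r0:Mul2,r1:9,r2:Add1,r3:Add2
cycle 6: CDB Add2=7; issue SUB r3<-Add2 // r0:Mul2,r1:9,r2:Add1,r3:Add2
cycle 7: CDB Mul1=18; stall // r0:Mul2,r1:9,r2:Add1,r3:Add2
cycle 8: stall // r0:Mul2,r1:9,r2:Add1,r3:Add2
cycle 9: CDB Add1=22; issue SUB r1<-Add1 // r0:Mul2,r1:Add1,r2:22,r3:Add2
cycle 10: - // r0:Mul2,r1:Add1,r2:22,r3:Add2
cycle 11: CDB Mul2=14 // r0:14,r1:Add1,r2:22,r3:Add2

STATUS = VALUE 22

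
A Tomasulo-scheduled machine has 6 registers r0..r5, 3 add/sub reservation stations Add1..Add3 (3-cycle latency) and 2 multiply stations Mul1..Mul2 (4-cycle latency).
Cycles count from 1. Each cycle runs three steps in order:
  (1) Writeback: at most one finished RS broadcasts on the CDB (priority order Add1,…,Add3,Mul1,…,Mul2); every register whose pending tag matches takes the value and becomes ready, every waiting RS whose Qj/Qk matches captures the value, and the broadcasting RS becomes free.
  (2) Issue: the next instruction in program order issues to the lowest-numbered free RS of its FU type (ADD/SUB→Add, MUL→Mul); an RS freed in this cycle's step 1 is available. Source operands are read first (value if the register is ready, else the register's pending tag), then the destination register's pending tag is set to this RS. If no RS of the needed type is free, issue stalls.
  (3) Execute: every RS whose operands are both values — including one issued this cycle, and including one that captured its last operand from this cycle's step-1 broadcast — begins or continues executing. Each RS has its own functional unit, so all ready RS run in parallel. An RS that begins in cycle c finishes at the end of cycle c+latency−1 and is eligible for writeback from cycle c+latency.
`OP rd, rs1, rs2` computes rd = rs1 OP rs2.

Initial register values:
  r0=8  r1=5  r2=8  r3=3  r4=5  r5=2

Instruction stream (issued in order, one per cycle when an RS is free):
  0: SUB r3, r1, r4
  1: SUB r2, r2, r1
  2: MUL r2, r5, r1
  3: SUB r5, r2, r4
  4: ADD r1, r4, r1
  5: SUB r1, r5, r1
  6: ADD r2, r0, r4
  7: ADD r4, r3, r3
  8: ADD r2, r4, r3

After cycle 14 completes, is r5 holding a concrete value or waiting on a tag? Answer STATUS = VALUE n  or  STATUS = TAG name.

STATUS = VALUE 5

cycle 1: issue SUB r3<-Add1 // r0:8,r1:5,r2:8,r3:Add1,r4:5,r5:2
cycle 2: issue SUB r2<-Add2 // r0:8,r1:5,r2:Add2,r3:Add1,r4:5,r5:2
cycle 3: issue MUL r2<-Mul1 // r0:8,r1:5,r2:Mul1,r3:Add1,r4:5,r5:2
cycle 4: CDB Add1=0; issue SUB r5<-Add1 // r0:8,r1:5,r2:Mul1,r3:0,r4:5,r5:Add1
cycle 5: CDB Add2=3; issue ADD r1<-Add2 // r0:8,r1:Add2,r2:Mul1,r3:0,r4:5,r5:Add1
cycle 6: issue SUB r1<-Add3 // r0:8,r1:Add3,r2:Mul1,r3:0,r4:5,r5:Add1
cycle 7: CDB Mul1=10; stall // r0:8,r1:Add3,r2:10,r3:0,r4:5,r5:Add1
cycle 8: CDB Add2=10; issue ADD r2<-Add2 // r0:8,r1:Add3,r2:Add2,r3:0,r4:5,r5:Add1
cycle 9: stall // r0:8,r1:Add3,r2:Add2,r3:0,r4:5,r5:Add1
cycle 10: CDB Add1=5; issue ADD r4<-Add1 // r0:8,r1:Add3,r2:Add2,r3:0,r4:Add1,r5:5
cycle 11: CDB Add2=13; issue ADD r2<-Add2 // r0:8,r1:Add3,r2:Add2,r3:0,r4:Add1,r5:5
cycle 12: - // r0:8,r1:Add3,r2:Add2,r3:0,r4:Add1,r5:5
cycle 13: CDB Add1=0 // r0:8,r1:Add3,r2:Add2,r3:0,r4:0,r5:5
cycle 14: CDB Add3=-5 // r0:8,r1:-5,r2:Add2,r3:0,r4:0,r5:5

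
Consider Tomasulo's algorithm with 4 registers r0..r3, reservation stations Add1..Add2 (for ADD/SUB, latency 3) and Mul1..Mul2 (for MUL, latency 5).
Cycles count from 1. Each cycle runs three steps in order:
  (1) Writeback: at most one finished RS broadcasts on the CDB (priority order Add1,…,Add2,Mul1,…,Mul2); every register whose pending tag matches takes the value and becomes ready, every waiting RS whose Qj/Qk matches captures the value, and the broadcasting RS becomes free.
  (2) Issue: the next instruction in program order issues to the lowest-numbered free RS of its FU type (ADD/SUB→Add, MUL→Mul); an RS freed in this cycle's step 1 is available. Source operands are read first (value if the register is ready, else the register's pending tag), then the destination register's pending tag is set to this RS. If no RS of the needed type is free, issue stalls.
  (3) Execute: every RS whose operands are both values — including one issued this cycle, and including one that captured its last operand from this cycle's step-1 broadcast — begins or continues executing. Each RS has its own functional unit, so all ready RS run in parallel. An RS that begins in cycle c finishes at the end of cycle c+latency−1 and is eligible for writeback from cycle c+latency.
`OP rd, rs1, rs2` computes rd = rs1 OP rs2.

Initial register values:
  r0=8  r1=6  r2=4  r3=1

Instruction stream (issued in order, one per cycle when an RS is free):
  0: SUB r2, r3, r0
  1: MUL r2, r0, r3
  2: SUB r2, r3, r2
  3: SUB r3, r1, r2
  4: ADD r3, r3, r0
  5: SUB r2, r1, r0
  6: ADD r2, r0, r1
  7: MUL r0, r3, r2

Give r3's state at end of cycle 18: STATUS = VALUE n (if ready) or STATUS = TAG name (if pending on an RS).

STATUS = VALUE 21

cycle 1: issue SUB r2<-Add1 // r0:8,r1:6,r2:Add1,r3:1
cycle 2: issue MUL r2<-Mul1 // r0:8,r1:6,r2:Mul1,r3:1
cycle 3: issue SUB r2<-Add2 // r0:8,r1:6,r2:Add2,r3:1
cycle 4: CDB Add1=-7; issue SUB r3<-Add1 // r0:8,r1:6,r2:Add2,r3:Add1
cycle 5: stall // r0:8,r1:6,r2:Add2,r3:Add1
cycle 6: stall // r0:8,r1:6,r2:Add2,r3:Add1
cycle 7: CDB Mul1=8; stall // r0:8,r1:6,r2:Add2,r3:Add1
cycle 8: stall // r0:8,r1:6,r2:Add2,r3:Add1
cycle 9: stall // r0:8,r1:6,r2:Add2,r3:Add1
cycle 10: CDB Add2=-7; issue ADD r3<-Add2 // r0:8,r1:6,r2:-7,r3:Add2
cycle 11: stall // r0:8,r1:6,r2:-7,r3:Add2
cycle 12: stall // r0:8,r1:6,r2:-7,r3:Add2
cycle 13: CDB Add1=13; issue SUB r2<-Add1 // r0:8,r1:6,r2:Add1,r3:Add2
cycle 14: stall // r0:8,r1:6,r2:Add1,r3:Add2
cycle 15: stall // r0:8,r1:6,r2:Add1,r3:Add2
cycle 16: CDB Add1=-2; issue ADD r2<-Add1 // r0:8,r1:6,r2:Add1,r3:Add2
cycle 17: CDB Add2=21; issue MUL r0<-Mul1 // r0:Mul1,r1:6,r2:Add1,r3:21
cycle 18: - // r0:Mul1,r1:6,r2:Add1,r3:21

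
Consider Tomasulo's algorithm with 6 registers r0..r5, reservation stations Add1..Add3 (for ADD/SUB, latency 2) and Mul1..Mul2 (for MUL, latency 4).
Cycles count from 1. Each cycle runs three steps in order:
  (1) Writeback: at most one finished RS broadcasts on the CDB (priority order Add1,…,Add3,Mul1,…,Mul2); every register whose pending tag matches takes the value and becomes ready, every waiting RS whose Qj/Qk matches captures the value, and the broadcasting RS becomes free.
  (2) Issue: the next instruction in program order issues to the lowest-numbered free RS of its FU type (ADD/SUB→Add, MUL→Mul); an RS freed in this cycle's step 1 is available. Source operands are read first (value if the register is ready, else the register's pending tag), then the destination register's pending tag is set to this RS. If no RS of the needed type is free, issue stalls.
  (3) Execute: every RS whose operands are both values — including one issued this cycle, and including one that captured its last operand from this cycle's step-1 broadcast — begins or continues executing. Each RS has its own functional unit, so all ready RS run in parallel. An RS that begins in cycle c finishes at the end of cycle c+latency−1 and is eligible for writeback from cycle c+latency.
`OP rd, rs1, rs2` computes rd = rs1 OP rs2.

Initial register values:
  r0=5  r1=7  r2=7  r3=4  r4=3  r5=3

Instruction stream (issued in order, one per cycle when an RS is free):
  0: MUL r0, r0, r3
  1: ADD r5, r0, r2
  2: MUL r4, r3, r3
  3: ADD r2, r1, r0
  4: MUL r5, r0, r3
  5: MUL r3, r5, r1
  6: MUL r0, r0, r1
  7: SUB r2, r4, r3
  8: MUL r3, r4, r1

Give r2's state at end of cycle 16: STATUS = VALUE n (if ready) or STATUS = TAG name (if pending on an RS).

STATUS = VALUE -544

  c1: issue MUL r0<-Mul1  regs: r0:Mul1,r1:7,r2:7,r3:4,r4:3,r5:3
  c2: issue ADD r5<-Add1  regs: r0:Mul1,r1:7,r2:7,r3:4,r4:3,r5:Add1
  c3: issue MUL r4<-Mul2  regs: r0:Mul1,r1:7,r2:7,r3:4,r4:Mul2,r5:Add1
  c4: issue ADD r2<-Add2  regs: r0:Mul1,r1:7,r2:Add2,r3:4,r4:Mul2,r5:Add1
  c5: CDB Mul1=20; issue MUL r5<-Mul1  regs: r0:20,r1:7,r2:Add2,r3:4,r4:Mul2,r5:Mul1
  c6: stall  regs: r0:20,r1:7,r2:Add2,r3:4,r4:Mul2,r5:Mul1
  c7: CDB Add1=27; stall  regs: r0:20,r1:7,r2:Add2,r3:4,r4:Mul2,r5:Mul1
  c8: CDB Add2=27; stall  regs: r0:20,r1:7,r2:27,r3:4,r4:Mul2,r5:Mul1
  c9: CDB Mul1=80; issue MUL r3<-Mul1  regs: r0:20,r1:7,r2:27,r3:Mul1,r4:Mul2,r5:80
  c10: CDB Mul2=16; issue MUL r0<-Mul2  regs: r0:Mul2,r1:7,r2:27,r3:Mul1,r4:16,r5:80
  c11: issue SUB r2<-Add1  regs: r0:Mul2,r1:7,r2:Add1,r3:Mul1,r4:16,r5:80
  c12: stall  regs: r0:Mul2,r1:7,r2:Add1,r3:Mul1,r4:16,r5:80
  c13: CDB Mul1=560; issue MUL r3<-Mul1  regs: r0:Mul2,r1:7,r2:Add1,r3:Mul1,r4:16,r5:80
  c14: CDB Mul2=140  regs: r0:140,r1:7,r2:Add1,r3:Mul1,r4:16,r5:80
  c15: CDB Add1=-544  regs: r0:140,r1:7,r2:-544,r3:Mul1,r4:16,r5:80
  c16: -  regs: r0:140,r1:7,r2:-544,r3:Mul1,r4:16,r5:80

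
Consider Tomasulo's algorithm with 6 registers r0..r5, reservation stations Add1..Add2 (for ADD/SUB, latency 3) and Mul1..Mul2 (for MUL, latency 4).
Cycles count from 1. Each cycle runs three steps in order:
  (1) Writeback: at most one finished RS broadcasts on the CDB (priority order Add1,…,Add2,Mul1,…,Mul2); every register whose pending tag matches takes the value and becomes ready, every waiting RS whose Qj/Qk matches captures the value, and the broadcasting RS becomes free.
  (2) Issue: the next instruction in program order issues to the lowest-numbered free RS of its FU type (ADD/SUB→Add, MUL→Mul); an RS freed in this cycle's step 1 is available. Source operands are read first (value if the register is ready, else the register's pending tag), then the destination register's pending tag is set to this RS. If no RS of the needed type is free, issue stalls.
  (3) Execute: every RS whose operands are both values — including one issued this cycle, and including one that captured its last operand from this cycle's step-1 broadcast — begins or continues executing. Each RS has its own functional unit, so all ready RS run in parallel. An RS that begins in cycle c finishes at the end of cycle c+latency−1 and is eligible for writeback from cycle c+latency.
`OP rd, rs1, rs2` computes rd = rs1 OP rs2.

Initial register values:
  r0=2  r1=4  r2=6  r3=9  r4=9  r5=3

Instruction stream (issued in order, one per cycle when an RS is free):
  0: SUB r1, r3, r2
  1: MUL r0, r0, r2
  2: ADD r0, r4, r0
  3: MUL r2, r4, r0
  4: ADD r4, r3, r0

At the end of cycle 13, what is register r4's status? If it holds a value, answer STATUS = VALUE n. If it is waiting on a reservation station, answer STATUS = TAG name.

STATUS = VALUE 30

  c1: issue SUB r1<-Add1  regs: r0:2,r1:Add1,r2:6,r3:9,r4:9,r5:3
  c2: issue MUL r0<-Mul1  regs: r0:Mul1,r1:Add1,r2:6,r3:9,r4:9,r5:3
  c3: issue ADD r0<-Add2  regs: r0:Add2,r1:Add1,r2:6,r3:9,r4:9,r5:3
  c4: CDB Add1=3; issue MUL r2<-Mul2  regs: r0:Add2,r1:3,r2:Mul2,r3:9,r4:9,r5:3
  c5: issue ADD r4<-Add1  regs: r0:Add2,r1:3,r2:Mul2,r3:9,r4:Add1,r5:3
  c6: CDB Mul1=12  regs: r0:Add2,r1:3,r2:Mul2,r3:9,r4:Add1,r5:3
  c7: -  regs: r0:Add2,r1:3,r2:Mul2,r3:9,r4:Add1,r5:3
  c8: -  regs: r0:Add2,r1:3,r2:Mul2,r3:9,r4:Add1,r5:3
  c9: CDB Add2=21  regs: r0:21,r1:3,r2:Mul2,r3:9,r4:Add1,r5:3
  c10: -  regs: r0:21,r1:3,r2:Mul2,r3:9,r4:Add1,r5:3
  c11: -  regs: r0:21,r1:3,r2:Mul2,r3:9,r4:Add1,r5:3
  c12: CDB Add1=30  regs: r0:21,r1:3,r2:Mul2,r3:9,r4:30,r5:3
  c13: CDB Mul2=189  regs: r0:21,r1:3,r2:189,r3:9,r4:30,r5:3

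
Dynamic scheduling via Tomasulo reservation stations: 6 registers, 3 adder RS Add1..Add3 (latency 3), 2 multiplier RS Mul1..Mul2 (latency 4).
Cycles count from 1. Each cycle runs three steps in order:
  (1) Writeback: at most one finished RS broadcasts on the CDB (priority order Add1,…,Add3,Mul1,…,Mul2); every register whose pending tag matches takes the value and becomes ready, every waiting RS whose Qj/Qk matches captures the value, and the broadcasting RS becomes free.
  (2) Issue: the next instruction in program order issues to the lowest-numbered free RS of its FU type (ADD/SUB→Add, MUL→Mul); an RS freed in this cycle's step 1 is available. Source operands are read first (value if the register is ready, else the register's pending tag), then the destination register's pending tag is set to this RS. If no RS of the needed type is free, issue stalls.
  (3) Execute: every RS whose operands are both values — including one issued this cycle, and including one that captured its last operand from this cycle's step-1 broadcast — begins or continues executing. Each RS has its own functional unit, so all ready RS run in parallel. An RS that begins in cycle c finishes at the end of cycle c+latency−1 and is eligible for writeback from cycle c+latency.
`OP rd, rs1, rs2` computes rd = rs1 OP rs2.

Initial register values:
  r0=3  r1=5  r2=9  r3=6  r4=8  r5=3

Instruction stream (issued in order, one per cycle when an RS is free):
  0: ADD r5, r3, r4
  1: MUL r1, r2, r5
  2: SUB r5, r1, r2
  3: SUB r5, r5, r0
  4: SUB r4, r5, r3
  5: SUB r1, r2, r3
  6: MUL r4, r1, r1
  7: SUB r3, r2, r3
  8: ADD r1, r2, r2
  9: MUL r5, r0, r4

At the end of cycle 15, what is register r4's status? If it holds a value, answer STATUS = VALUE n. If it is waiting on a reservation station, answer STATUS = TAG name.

cycle 1: issue ADD r5<-Add1 // r0:3,r1:5,r2:9,r3:6,r4:8,r5:Add1
cycle 2: issue MUL r1<-Mul1 // r0:3,r1:Mul1,r2:9,r3:6,r4:8,r5:Add1
cycle 3: issue SUB r5<-Add2 // r0:3,r1:Mul1,r2:9,r3:6,r4:8,r5:Add2
cycle 4: CDB Add1=14; issue SUB r5<-Add1 // r0:3,r1:Mul1,r2:9,r3:6,r4:8,r5:Add1
cycle 5: issue SUB r4<-Add3 // r0:3,r1:Mul1,r2:9,r3:6,r4:Add3,r5:Add1
cycle 6: stall // r0:3,r1:Mul1,r2:9,r3:6,r4:Add3,r5:Add1
cycle 7: stall // r0:3,r1:Mul1,r2:9,r3:6,r4:Add3,r5:Add1
cycle 8: CDB Mul1=126; stall // r0:3,r1:126,r2:9,r3:6,r4:Add3,r5:Add1
cycle 9: stall // r0:3,r1:126,r2:9,r3:6,r4:Add3,r5:Add1
cycle 10: stall // r0:3,r1:126,r2:9,r3:6,r4:Add3,r5:Add1
cycle 11: CDB Add2=117; issue SUB r1<-Add2 // r0:3,r1:Add2,r2:9,r3:6,r4:Add3,r5:Add1
cycle 12: issue MUL r4<-Mul1 // r0:3,r1:Add2,r2:9,r3:6,r4:Mul1,r5:Add1
cycle 13: stall // r0:3,r1:Add2,r2:9,r3:6,r4:Mul1,r5:Add1
cycle 14: CDB Add1=114; issue SUB r3<-Add1 // r0:3,r1:Add2,r2:9,r3:Add1,r4:Mul1,r5:114
cycle 15: CDB Add2=3; issue ADD r1<-Add2 // r0:3,r1:Add2,r2:9,r3:Add1,r4:Mul1,r5:114

STATUS = TAG Mul1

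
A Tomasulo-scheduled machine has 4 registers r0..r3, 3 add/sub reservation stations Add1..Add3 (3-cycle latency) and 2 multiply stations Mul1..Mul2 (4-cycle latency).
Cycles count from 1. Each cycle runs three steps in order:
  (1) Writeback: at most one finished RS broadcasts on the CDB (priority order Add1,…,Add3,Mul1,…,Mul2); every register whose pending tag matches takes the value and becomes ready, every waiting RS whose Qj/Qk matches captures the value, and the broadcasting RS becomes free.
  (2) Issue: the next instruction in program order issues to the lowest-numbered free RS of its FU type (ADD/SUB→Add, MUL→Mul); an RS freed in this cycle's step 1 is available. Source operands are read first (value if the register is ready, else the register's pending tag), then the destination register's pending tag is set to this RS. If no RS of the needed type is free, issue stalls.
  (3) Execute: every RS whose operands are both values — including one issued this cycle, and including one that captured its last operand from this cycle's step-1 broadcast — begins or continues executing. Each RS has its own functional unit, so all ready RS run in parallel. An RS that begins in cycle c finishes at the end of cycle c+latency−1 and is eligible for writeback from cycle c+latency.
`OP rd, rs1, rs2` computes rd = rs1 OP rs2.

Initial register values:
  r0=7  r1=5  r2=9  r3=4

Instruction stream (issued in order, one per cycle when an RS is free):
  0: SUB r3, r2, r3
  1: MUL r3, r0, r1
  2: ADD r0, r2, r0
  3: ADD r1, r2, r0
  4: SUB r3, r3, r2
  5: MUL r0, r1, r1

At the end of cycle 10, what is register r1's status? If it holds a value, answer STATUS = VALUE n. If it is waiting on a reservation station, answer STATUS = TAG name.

c1: issue SUB r3<-Add1 | r0:7,r1:5,r2:9,r3:Add1
c2: issue MUL r3<-Mul1 | r0:7,r1:5,r2:9,r3:Mul1
c3: issue ADD r0<-Add2 | r0:Add2,r1:5,r2:9,r3:Mul1
c4: CDB Add1=5; issue ADD r1<-Add1 | r0:Add2,r1:Add1,r2:9,r3:Mul1
c5: issue SUB r3<-Add3 | r0:Add2,r1:Add1,r2:9,r3:Add3
c6: CDB Add2=16; issue MUL r0<-Mul2 | r0:Mul2,r1:Add1,r2:9,r3:Add3
c7: CDB Mul1=35 | r0:Mul2,r1:Add1,r2:9,r3:Add3
c8: - | r0:Mul2,r1:Add1,r2:9,r3:Add3
c9: CDB Add1=25 | r0:Mul2,r1:25,r2:9,r3:Add3
c10: CDB Add3=26 | r0:Mul2,r1:25,r2:9,r3:26

STATUS = VALUE 25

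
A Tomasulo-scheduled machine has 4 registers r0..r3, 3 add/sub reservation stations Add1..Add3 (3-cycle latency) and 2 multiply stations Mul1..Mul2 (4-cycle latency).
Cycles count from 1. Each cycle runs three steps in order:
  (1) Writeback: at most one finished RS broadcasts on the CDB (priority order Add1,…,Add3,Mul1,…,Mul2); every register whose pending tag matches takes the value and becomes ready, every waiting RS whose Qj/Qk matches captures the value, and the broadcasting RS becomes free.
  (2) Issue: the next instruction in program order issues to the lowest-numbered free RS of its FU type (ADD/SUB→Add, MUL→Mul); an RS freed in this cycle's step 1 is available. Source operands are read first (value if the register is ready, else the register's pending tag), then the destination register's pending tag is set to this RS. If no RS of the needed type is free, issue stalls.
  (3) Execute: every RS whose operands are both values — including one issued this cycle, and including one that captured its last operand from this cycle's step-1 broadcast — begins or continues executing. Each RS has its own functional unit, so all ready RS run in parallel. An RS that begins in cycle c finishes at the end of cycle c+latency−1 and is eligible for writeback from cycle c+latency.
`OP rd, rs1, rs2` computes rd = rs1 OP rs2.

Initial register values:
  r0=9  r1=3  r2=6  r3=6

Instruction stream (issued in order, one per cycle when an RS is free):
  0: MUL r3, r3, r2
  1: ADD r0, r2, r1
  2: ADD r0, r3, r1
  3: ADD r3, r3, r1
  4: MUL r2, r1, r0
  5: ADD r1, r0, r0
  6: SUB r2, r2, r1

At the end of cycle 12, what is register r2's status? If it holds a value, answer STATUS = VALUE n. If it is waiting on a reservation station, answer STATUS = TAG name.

c1: issue MUL r3<-Mul1 | r0:9,r1:3,r2:6,r3:Mul1
c2: issue ADD r0<-Add1 | r0:Add1,r1:3,r2:6,r3:Mul1
c3: issue ADD r0<-Add2 | r0:Add2,r1:3,r2:6,r3:Mul1
c4: issue ADD r3<-Add3 | r0:Add2,r1:3,r2:6,r3:Add3
c5: CDB Add1=9; issue MUL r2<-Mul2 | r0:Add2,r1:3,r2:Mul2,r3:Add3
c6: CDB Mul1=36; issue ADD r1<-Add1 | r0:Add2,r1:Add1,r2:Mul2,r3:Add3
c7: stall | r0:Add2,r1:Add1,r2:Mul2,r3:Add3
c8: stall | r0:Add2,r1:Add1,r2:Mul2,r3:Add3
c9: CDB Add2=39; issue SUB r2<-Add2 | r0:39,r1:Add1,r2:Add2,r3:Add3
c10: CDB Add3=39 | r0:39,r1:Add1,r2:Add2,r3:39
c11: - | r0:39,r1:Add1,r2:Add2,r3:39
c12: CDB Add1=78 | r0:39,r1:78,r2:Add2,r3:39

STATUS = TAG Add2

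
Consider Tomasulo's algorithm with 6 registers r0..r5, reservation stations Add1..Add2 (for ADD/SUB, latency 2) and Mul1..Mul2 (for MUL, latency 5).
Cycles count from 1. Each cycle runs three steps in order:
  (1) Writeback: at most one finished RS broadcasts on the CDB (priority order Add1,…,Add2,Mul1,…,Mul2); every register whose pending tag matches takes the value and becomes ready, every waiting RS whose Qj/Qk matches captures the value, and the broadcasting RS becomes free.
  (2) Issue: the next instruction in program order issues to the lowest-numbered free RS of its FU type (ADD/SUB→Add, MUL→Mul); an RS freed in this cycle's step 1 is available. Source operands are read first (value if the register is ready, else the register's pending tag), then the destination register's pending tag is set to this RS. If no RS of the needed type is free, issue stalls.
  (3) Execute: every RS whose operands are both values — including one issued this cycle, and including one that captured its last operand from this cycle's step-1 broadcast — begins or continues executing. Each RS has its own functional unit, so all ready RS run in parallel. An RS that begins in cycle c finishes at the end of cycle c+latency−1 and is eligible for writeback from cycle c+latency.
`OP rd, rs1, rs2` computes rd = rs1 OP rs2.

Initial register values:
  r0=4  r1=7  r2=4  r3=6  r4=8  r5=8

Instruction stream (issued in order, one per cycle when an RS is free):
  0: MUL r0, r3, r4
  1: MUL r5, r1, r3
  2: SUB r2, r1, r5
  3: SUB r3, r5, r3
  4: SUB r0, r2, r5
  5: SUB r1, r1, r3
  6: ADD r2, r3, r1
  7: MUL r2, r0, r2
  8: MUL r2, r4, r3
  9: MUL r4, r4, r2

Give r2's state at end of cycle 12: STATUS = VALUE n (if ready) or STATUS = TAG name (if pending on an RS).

c1: issue MUL r0<-Mul1 | r0:Mul1,r1:7,r2:4,r3:6,r4:8,r5:8
c2: issue MUL r5<-Mul2 | r0:Mul1,r1:7,r2:4,r3:6,r4:8,r5:Mul2
c3: issue SUB r2<-Add1 | r0:Mul1,r1:7,r2:Add1,r3:6,r4:8,r5:Mul2
c4: issue SUB r3<-Add2 | r0:Mul1,r1:7,r2:Add1,r3:Add2,r4:8,r5:Mul2
c5: stall | r0:Mul1,r1:7,r2:Add1,r3:Add2,r4:8,r5:Mul2
c6: CDB Mul1=48; stall | r0:48,r1:7,r2:Add1,r3:Add2,r4:8,r5:Mul2
c7: CDB Mul2=42; stall | r0:48,r1:7,r2:Add1,r3:Add2,r4:8,r5:42
c8: stall | r0:48,r1:7,r2:Add1,r3:Add2,r4:8,r5:42
c9: CDB Add1=-35; issue SUB r0<-Add1 | r0:Add1,r1:7,r2:-35,r3:Add2,r4:8,r5:42
c10: CDB Add2=36; issue SUB r1<-Add2 | r0:Add1,r1:Add2,r2:-35,r3:36,r4:8,r5:42
c11: CDB Add1=-77; issue ADD r2<-Add1 | r0:-77,r1:Add2,r2:Add1,r3:36,r4:8,r5:42
c12: CDB Add2=-29; issue MUL r2<-Mul1 | r0:-77,r1:-29,r2:Mul1,r3:36,r4:8,r5:42

STATUS = TAG Mul1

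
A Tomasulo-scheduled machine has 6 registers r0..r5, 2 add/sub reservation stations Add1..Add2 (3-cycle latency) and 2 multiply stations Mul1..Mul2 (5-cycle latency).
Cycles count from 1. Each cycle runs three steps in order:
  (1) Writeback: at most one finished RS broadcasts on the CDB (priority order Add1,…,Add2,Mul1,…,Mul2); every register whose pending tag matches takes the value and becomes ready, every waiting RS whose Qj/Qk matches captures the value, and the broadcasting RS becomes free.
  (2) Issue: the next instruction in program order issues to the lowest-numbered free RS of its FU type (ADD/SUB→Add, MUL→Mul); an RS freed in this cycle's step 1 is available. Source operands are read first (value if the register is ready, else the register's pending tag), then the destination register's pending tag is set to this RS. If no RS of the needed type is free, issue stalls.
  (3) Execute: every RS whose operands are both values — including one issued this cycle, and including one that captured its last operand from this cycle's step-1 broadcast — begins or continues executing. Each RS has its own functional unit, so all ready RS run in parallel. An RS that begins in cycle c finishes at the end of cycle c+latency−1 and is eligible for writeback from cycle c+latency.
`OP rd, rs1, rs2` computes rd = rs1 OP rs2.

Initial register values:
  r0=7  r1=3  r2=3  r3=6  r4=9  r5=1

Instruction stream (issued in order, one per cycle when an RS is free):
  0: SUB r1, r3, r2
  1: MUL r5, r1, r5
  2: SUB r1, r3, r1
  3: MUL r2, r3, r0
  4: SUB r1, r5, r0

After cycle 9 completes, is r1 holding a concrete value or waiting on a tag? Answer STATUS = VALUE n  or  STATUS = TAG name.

STATUS = TAG Add1

  c1: issue SUB r1<-Add1  regs: r0:7,r1:Add1,r2:3,r3:6,r4:9,r5:1
  c2: issue MUL r5<-Mul1  regs: r0:7,r1:Add1,r2:3,r3:6,r4:9,r5:Mul1
  c3: issue SUB r1<-Add2  regs: r0:7,r1:Add2,r2:3,r3:6,r4:9,r5:Mul1
  c4: CDB Add1=3; issue MUL r2<-Mul2  regs: r0:7,r1:Add2,r2:Mul2,r3:6,r4:9,r5:Mul1
  c5: issue SUB r1<-Add1  regs: r0:7,r1:Add1,r2:Mul2,r3:6,r4:9,r5:Mul1
  c6: -  regs: r0:7,r1:Add1,r2:Mul2,r3:6,r4:9,r5:Mul1
  c7: CDB Add2=3  regs: r0:7,r1:Add1,r2:Mul2,r3:6,r4:9,r5:Mul1
  c8: -  regs: r0:7,r1:Add1,r2:Mul2,r3:6,r4:9,r5:Mul1
  c9: CDB Mul1=3  regs: r0:7,r1:Add1,r2:Mul2,r3:6,r4:9,r5:3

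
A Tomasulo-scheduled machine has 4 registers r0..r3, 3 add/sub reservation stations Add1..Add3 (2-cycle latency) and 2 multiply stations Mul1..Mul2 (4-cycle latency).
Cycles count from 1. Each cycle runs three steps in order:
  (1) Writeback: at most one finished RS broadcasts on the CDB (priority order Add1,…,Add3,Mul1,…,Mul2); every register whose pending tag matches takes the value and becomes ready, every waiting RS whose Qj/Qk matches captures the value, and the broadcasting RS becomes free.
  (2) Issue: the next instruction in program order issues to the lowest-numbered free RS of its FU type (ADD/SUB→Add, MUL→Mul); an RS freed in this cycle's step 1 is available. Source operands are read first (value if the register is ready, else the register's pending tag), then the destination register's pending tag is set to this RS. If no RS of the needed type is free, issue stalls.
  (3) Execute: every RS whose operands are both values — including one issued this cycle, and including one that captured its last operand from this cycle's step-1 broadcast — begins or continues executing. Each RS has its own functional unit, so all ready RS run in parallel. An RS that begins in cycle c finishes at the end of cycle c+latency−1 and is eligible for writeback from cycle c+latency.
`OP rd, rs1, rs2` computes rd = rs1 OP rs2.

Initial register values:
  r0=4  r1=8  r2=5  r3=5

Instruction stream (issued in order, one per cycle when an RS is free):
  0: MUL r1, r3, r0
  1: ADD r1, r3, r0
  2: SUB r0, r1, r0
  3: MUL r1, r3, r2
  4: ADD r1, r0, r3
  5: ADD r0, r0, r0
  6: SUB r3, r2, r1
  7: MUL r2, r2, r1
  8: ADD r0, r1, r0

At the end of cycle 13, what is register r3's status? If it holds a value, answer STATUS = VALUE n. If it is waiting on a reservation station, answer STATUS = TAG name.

STATUS = VALUE -5

  c1: issue MUL r1<-Mul1  regs: r0:4,r1:Mul1,r2:5,r3:5
  c2: issue ADD r1<-Add1  regs: r0:4,r1:Add1,r2:5,r3:5
  c3: issue SUB r0<-Add2  regs: r0:Add2,r1:Add1,r2:5,r3:5
  c4: CDB Add1=9; issue MUL r1<-Mul2  regs: r0:Add2,r1:Mul2,r2:5,r3:5
  c5: CDB Mul1=20; issue ADD r1<-Add1  regs: r0:Add2,r1:Add1,r2:5,r3:5
  c6: CDB Add2=5; issue ADD r0<-Add2  regs: r0:Add2,r1:Add1,r2:5,r3:5
  c7: issue SUB r3<-Add3  regs: r0:Add2,r1:Add1,r2:5,r3:Add3
  c8: CDB Add1=10; issue MUL r2<-Mul1  regs: r0:Add2,r1:10,r2:Mul1,r3:Add3
  c9: CDB Add2=10; issue ADD r0<-Add1  regs: r0:Add1,r1:10,r2:Mul1,r3:Add3
  c10: CDB Add3=-5  regs: r0:Add1,r1:10,r2:Mul1,r3:-5
  c11: CDB Add1=20  regs: r0:20,r1:10,r2:Mul1,r3:-5
  c12: CDB Mul1=50  regs: r0:20,r1:10,r2:50,r3:-5
  c13: CDB Mul2=25  regs: r0:20,r1:10,r2:50,r3:-5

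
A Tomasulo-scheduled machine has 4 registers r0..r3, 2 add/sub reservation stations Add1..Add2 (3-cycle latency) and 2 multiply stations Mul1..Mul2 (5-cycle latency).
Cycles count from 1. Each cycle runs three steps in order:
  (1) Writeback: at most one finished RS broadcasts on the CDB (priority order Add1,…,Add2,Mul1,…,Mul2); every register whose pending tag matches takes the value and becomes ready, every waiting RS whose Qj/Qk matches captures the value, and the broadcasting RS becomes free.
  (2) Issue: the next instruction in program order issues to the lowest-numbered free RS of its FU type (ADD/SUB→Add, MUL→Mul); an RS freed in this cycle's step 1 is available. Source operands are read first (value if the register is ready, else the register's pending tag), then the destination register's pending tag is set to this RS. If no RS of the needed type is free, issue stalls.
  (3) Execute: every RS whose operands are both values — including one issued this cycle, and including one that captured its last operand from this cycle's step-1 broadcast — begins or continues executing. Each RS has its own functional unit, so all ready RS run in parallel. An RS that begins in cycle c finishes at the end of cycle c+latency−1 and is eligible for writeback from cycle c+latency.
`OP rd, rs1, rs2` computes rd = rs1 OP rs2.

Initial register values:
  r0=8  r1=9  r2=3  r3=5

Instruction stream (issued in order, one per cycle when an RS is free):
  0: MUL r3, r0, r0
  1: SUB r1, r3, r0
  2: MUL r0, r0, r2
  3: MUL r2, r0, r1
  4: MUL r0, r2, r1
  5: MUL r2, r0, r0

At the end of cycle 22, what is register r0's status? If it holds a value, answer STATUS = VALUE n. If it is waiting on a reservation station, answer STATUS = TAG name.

STATUS = VALUE 75264

  c1: issue MUL r3<-Mul1  regs: r0:8,r1:9,r2:3,r3:Mul1
  c2: issue SUB r1<-Add1  regs: r0:8,r1:Add1,r2:3,r3:Mul1
  c3: issue MUL r0<-Mul2  regs: r0:Mul2,r1:Add1,r2:3,r3:Mul1
  c4: stall  regs: r0:Mul2,r1:Add1,r2:3,r3:Mul1
  c5: stall  regs: r0:Mul2,r1:Add1,r2:3,r3:Mul1
  c6: CDB Mul1=64; issue MUL r2<-Mul1  regs: r0:Mul2,r1:Add1,r2:Mul1,r3:64
  c7: stall  regs: r0:Mul2,r1:Add1,r2:Mul1,r3:64
  c8: CDB Mul2=24; issue MUL r0<-Mul2  regs: r0:Mul2,r1:Add1,r2:Mul1,r3:64
  c9: CDB Add1=56; stall  regs: r0:Mul2,r1:56,r2:Mul1,r3:64
  c10: stall  regs: r0:Mul2,r1:56,r2:Mul1,r3:64
  c11: stall  regs: r0:Mul2,r1:56,r2:Mul1,r3:64
  c12: stall  regs: r0:Mul2,r1:56,r2:Mul1,r3:64
  c13: stall  regs: r0:Mul2,r1:56,r2:Mul1,r3:64
  c14: CDB Mul1=1344; issue MUL r2<-Mul1  regs: r0:Mul2,r1:56,r2:Mul1,r3:64
  c15: -  regs: r0:Mul2,r1:56,r2:Mul1,r3:64
  c16: -  regs: r0:Mul2,r1:56,r2:Mul1,r3:64
  c17: -  regs: r0:Mul2,r1:56,r2:Mul1,r3:64
  c18: -  regs: r0:Mul2,r1:56,r2:Mul1,r3:64
  c19: CDB Mul2=75264  regs: r0:75264,r1:56,r2:Mul1,r3:64
  c20: -  regs: r0:75264,r1:56,r2:Mul1,r3:64
  c21: -  regs: r0:75264,r1:56,r2:Mul1,r3:64
  c22: -  regs: r0:75264,r1:56,r2:Mul1,r3:64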